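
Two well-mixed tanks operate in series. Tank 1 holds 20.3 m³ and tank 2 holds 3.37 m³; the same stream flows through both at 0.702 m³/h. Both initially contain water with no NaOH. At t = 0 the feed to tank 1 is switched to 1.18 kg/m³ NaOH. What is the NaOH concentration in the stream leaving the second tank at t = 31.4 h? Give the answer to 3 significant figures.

0.703 kg/m³

Species balance on tank i: dCᵢ/dt = (Cᵢ₋₁ − Cᵢ)/τᵢ with τᵢ = Vᵢ/Q.
τ₁ = 20.3/0.702 = 28.917 h; τ₂ = 3.37/0.702 = 4.8006 h.
Solving the cascade with C₁(0)=C₂(0)=0 gives C₂(t) = C_in[1 − (τ₁ e^(−t/τ₁) − τ₂ e^(−t/τ₂))/(τ₁ − τ₂)].
At t = 31.4: e^(−t/τ₁) = 0.33761, e^(−t/τ₂) = 0.0014432.
C₂ = 1.18·[1 − (28.917·0.33761 − 4.8006·0.0014432)/(24.117)] = 1.18·0.59547 = 0.70265 kg/m³.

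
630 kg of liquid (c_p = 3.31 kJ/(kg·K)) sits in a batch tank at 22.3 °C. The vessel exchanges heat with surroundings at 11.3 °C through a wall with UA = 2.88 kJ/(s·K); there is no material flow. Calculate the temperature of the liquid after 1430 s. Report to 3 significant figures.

Lumped-capacitance energy balance: M c_p dT/dt = UA(T_amb − T).
dT/dt = (T_ss − T)/τ with T_ss = T_amb = 11.300 °C, τ = M c_p/UA = 630·3.31/2.88 = 724.06 s.
Integrating: T(t) = T_ss + (T₀ − T_ss) e^(−t/τ).
T(1430) = 11.300 + (11.000)·0.13877 = 12.826 °C.

12.8 °C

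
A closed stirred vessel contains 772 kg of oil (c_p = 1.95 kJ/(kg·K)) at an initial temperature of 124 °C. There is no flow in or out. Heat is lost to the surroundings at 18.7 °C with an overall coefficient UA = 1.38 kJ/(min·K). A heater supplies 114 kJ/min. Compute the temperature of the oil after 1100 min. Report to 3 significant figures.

110 °C

M c_p dT/dt = −UA(T − T_amb) + Q̇.
dT/dt = (T_ss − T)/τ with T_ss = T_amb + Q̇/UA = 18.7 + 114/1.38 = 101.31 °C, τ = M c_p/UA = 772·1.95/1.38 = 1090.9 min.
Solution: T(t) = T_ss + (T₀ − T_ss) e^(−t/τ).
T(1100) = 101.31 + (22.691)·0.36481 = 109.59 °C.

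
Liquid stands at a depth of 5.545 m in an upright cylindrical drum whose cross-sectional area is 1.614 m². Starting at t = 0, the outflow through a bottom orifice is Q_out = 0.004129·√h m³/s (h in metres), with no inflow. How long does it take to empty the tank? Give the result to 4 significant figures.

Unsteady balance on liquid volume: A dh/dt = −0.004129 √h.
Separate and integrate: 2(√h − √h₀) = −(0.004129/A) t.
Set h = 0: 2√h₀ = (0.004129/A) t_empty ⇒ t_empty = 2A√h₀/0.004129.
t_empty = 2·1.614·√5.545/0.004129 = 3.22800·2.35478/0.004129 = 1840.94 s.

1841 s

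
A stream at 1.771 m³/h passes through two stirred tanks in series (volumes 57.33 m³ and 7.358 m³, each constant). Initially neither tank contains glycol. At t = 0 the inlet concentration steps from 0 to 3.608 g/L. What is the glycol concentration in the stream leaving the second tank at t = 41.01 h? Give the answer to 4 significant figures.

Each tank obeys Vᵢ dCᵢ/dt = Q(Cᵢ₋₁ − Cᵢ), so τᵢ = Vᵢ/Q.
τ₁ = 57.33/1.771 = 32.3715 h; τ₂ = 7.358/1.771 = 4.15471 h.
Tank 1: C₁ = C_in(1 − e^(−t/τ₁)). Tank 2 (τ₁ ≠ τ₂): C₂ = C_in[1 − (τ₁ e^(−t/τ₁) − τ₂ e^(−t/τ₂))/(τ₁ − τ₂)].
At t = 41.01: e^(−t/τ₁) = 0.281717, e^(−t/τ₂) = 5.16659e-05.
C₂ = 3.608·[1 − (32.3715·0.281717 − 4.15471·5.16659e-05)/(28.2168)] = 3.608·0.676810 = 2.44193 g/L.

2.442 g/L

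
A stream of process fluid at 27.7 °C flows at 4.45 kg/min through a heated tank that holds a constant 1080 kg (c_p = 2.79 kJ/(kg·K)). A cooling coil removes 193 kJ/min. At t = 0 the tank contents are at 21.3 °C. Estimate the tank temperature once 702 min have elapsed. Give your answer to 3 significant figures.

M c_p dT/dt = ṁ c_p (T_in − T) − Q̇.
Rearrange: dT/dt = (T_ss − T)/τ with τ = M/ṁ = 242.70 min and T_ss = T_in − Q̇/(ṁ c_p) = 12.155 °C.
Solution: T(t) = T_ss + (T₀ − T_ss) e^(−t/τ).
T(702) = 12.155 + (9.1451)·e^(−702/242.70) = 12.155 + (9.1451)·0.055437 = 12.662 °C.

12.7 °C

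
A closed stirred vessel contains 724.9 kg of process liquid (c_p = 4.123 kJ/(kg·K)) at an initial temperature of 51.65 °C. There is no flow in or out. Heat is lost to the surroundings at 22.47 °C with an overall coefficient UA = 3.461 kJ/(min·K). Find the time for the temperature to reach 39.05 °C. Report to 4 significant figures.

Lumped-capacitance energy balance: M c_p dT/dt = UA(T_amb − T).
τ = M c_p/UA = 863.555 min; T_ss = T_amb = 22.4700 °C.
T(t) = T_ss + (T₀ − T_ss)e^(−t/τ); set T = 39.05:
t = −τ ln[(T − T_ss)/(T₀ − T_ss)] = −863.555 · ln(0.568197) = 488.156 min.

488.2 min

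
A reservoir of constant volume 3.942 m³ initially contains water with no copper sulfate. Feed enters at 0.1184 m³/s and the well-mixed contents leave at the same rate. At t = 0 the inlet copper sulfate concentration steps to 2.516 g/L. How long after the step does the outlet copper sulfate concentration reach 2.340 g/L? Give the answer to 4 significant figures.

Unsteady species balance (constant V, well mixed): V dC/dt = Q(C_in − C), so τ = V/Q = 33.2939 s.
C(t) = C_in + (C₀ − C_in) e^(−t/τ). Set C = 2.340 and solve for t:
e^(−t/τ) = (C − C_in)/(C₀ − C_in) = (2.340 − 2.516)/(0 − 2.516) = 0.0699523
t = −τ ln(…) = 33.2939 × 2.65994 = 88.5599 s.

88.56 s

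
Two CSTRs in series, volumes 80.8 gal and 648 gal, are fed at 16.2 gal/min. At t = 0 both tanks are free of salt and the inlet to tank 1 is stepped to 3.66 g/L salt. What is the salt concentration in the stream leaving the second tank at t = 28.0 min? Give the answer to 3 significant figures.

Each tank obeys Vᵢ dCᵢ/dt = Q(Cᵢ₋₁ − Cᵢ), so τᵢ = Vᵢ/Q.
τ₁ = 80.8/16.2 = 4.9877 min; τ₂ = 648/16.2 = 40.000 min.
Solving the cascade with C₁(0)=C₂(0)=0 gives C₂(t) = C_in[1 − (τ₁ e^(−t/τ₁) − τ₂ e^(−t/τ₂))/(τ₁ − τ₂)].
At t = 28.0: e^(−t/τ₁) = 0.0036470, e^(−t/τ₂) = 0.49659.
C₂ = 3.66·[1 − (4.9877·0.0036470 − 40.000·0.49659)/(-35.012)] = 3.66·0.43319 = 1.5855 g/L.

1.59 g/L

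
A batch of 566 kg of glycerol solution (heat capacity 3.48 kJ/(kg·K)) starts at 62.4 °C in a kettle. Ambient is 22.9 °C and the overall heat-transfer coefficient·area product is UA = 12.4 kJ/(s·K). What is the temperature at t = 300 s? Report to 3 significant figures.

Lumped-capacitance energy balance: M c_p dT/dt = UA(T_amb − T).
dT/dt = (T_ss − T)/τ with T_ss = T_amb = 22.900 °C, τ = M c_p/UA = 566·3.48/12.4 = 158.85 s.
This is linear first-order; T(t) = T_ss + (T₀ − T_ss) e^(−t/τ).
T(300) = 22.900 + (39.500)·0.15128 = 28.876 °C.

28.9 °C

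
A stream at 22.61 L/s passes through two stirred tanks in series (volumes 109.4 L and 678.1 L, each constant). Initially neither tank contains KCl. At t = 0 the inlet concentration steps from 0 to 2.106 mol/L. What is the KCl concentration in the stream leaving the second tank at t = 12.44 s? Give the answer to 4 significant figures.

Each tank obeys Vᵢ dCᵢ/dt = Q(Cᵢ₋₁ − Cᵢ), so τᵢ = Vᵢ/Q.
τ₁ = 109.4/22.61 = 4.83857 s; τ₂ = 678.1/22.61 = 29.9912 s.
Tank 1: C₁ = C_in(1 − e^(−t/τ₁)). Tank 2 (τ₁ ≠ τ₂): C₂ = C_in[1 − (τ₁ e^(−t/τ₁) − τ₂ e^(−t/τ₂))/(τ₁ − τ₂)].
At t = 12.44: e^(−t/τ₁) = 0.0764583, e^(−t/τ₂) = 0.660480.
C₂ = 2.106·[1 − (4.83857·0.0764583 − 29.9912·0.660480)/(-25.1526)] = 2.106·0.227173 = 0.478426 mol/L.

0.4784 mol/L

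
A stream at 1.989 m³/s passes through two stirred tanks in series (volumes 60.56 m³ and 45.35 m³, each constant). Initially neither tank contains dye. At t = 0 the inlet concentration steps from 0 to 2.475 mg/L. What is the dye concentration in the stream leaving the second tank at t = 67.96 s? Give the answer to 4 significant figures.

Species balance on tank i: dCᵢ/dt = (Cᵢ₋₁ − Cᵢ)/τᵢ with τᵢ = Vᵢ/Q.
τ₁ = 60.56/1.989 = 30.4475 s; τ₂ = 45.35/1.989 = 22.8004 s.
Solving the cascade with C₁(0)=C₂(0)=0 gives C₂(t) = C_in[1 − (τ₁ e^(−t/τ₁) − τ₂ e^(−t/τ₂))/(τ₁ − τ₂)].
At t = 67.96: e^(−t/τ₁) = 0.107309, e^(−t/τ₂) = 0.0507599.
C₂ = 2.475·[1 − (30.4475·0.107309 − 22.8004·0.0507599)/(7.64706)] = 2.475·0.724084 = 1.79211 mg/L.

1.792 mg/L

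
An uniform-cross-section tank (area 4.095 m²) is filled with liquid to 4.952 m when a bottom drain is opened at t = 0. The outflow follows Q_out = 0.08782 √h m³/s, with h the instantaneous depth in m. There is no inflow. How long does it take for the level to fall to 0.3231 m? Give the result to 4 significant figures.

154.5 s

Volume balance on the tank: A dh/dt = −0.08782 √h.
This is separable: 2 d(√h)/dt = −0.08782/A, so √h = √h₀ − (0.08782/(2A)) t.
t = 2A(√h₀ − √h)/0.08782 = 2·4.095·(√4.952 − √0.3231)/0.08782
  = 8.19000 × (2.22531 − 0.568419) / 0.08782 = 154.520 s.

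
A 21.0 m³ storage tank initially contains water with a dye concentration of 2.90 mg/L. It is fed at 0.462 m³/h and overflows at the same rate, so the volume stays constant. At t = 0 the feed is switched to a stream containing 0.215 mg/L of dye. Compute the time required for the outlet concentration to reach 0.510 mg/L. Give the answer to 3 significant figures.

100 h

Species balance: V dC/dt = Q(C_in − C) ⇒ τ = V/Q = 45.455 h.
C(t) = C_in + (C₀ − C_in) e^(−t/τ). Set C = 0.510 and solve for t:
e^(−t/τ) = (C − C_in)/(C₀ − C_in) = (0.510 − 0.215)/(2.90 − 0.215) = 0.10987
t = −τ ln(…) = 45.455 × 2.2085 = 100.38 h.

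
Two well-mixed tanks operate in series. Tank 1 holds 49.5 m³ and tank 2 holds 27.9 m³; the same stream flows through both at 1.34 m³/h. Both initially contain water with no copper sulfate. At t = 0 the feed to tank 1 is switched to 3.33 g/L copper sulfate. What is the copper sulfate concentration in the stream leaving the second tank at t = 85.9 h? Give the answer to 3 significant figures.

2.65 g/L

Each tank obeys Vᵢ dCᵢ/dt = Q(Cᵢ₋₁ − Cᵢ), so τᵢ = Vᵢ/Q.
τ₁ = 49.5/1.34 = 36.940 h; τ₂ = 27.9/1.34 = 20.821 h.
Tank 1: C₁ = C_in(1 − e^(−t/τ₁)). Tank 2 (τ₁ ≠ τ₂): C₂ = C_in[1 − (τ₁ e^(−t/τ₁) − τ₂ e^(−t/τ₂))/(τ₁ − τ₂)].
At t = 85.9: e^(−t/τ₁) = 0.097747, e^(−t/τ₂) = 0.016153.
C₂ = 3.33·[1 − (36.940·0.097747 − 20.821·0.016153)/(16.119)] = 3.33·0.79686 = 2.6535 g/L.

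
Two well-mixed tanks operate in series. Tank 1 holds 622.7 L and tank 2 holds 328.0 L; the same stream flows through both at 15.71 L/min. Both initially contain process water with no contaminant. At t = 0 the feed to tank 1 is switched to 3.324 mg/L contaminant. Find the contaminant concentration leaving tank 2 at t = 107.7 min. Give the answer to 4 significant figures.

Each tank obeys Vᵢ dCᵢ/dt = Q(Cᵢ₋₁ − Cᵢ), so τᵢ = Vᵢ/Q.
τ₁ = 622.7/15.71 = 39.6372 min; τ₂ = 328.0/15.71 = 20.8784 min.
Solving the cascade with C₁(0)=C₂(0)=0 gives C₂(t) = C_in[1 − (τ₁ e^(−t/τ₁) − τ₂ e^(−t/τ₂))/(τ₁ − τ₂)].
At t = 107.7: e^(−t/τ₁) = 0.0660630, e^(−t/τ₂) = 0.00575069.
C₂ = 3.324·[1 − (39.6372·0.0660630 − 20.8784·0.00575069)/(18.7588)] = 3.324·0.866810 = 2.88128 mg/L.

2.881 mg/L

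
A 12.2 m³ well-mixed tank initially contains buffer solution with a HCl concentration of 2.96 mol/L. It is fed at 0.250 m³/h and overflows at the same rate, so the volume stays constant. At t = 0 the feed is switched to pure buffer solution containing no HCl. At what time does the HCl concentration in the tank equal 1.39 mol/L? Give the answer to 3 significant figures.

36.9 h

Species balance: V dC/dt = Q(C_in − C) ⇒ τ = V/Q = 48.800 h.
C(t) = C_in + (C₀ − C_in) e^(−t/τ). Set C = 1.39 and solve for t:
e^(−t/τ) = (C − C_in)/(C₀ − C_in) = (1.39 − 0)/(2.96 − 0) = 0.46959
t = −τ ln(…) = 48.800 × 0.75589 = 36.887 h.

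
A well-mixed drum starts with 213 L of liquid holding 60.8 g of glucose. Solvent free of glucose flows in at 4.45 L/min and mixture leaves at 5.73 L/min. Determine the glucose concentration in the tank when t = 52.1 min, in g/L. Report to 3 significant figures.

0.0774 g/L

Total volume: dV/dt = Q_in − Q_out = -1.2800 L/min, so V(t) = 213 − 1.2800 t and V(52.1) = 146.31 L.
Species balance (pure solvent in): dm/dt = −Q_out · m/V(t).
dm/m = −Q_out dt/(V₀ − 1.2800 t); integrating gives ln(m/m₀) = −(Q_out/(Q_in−Q_out)) ln(V/V₀).
m = m₀ (V₀/V)^(Q_out/(Q_in−Q_out)) = 60.8 × (213/146.31)^(-4.4766) = 11.318 g.
C = m/V = 11.318/146.31 = 0.077357 g/L.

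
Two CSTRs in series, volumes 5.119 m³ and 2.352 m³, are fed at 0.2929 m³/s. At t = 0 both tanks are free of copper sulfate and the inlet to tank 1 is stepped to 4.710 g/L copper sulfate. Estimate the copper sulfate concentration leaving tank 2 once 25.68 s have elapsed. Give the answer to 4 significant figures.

2.869 g/L

Time constants: τᵢ = Vᵢ/Q for each well-mixed tank.
τ₁ = 5.119/0.2929 = 17.4770 s; τ₂ = 2.352/0.2929 = 8.03004 s.
Tank 1: C₁ = C_in(1 − e^(−t/τ₁)). Tank 2 (τ₁ ≠ τ₂): C₂ = C_in[1 − (τ₁ e^(−t/τ₁) − τ₂ e^(−t/τ₂))/(τ₁ − τ₂)].
At t = 25.68: e^(−t/τ₁) = 0.230072, e^(−t/τ₂) = 0.0408442.
C₂ = 4.710·[1 − (17.4770·0.230072 − 8.03004·0.0408442)/(9.44691)] = 4.710·0.609081 = 2.86877 g/L.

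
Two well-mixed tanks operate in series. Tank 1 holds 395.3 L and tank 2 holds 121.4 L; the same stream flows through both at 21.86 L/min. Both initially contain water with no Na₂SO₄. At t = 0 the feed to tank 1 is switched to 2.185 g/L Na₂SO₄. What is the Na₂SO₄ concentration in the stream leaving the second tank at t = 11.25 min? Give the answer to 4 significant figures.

Each tank obeys Vᵢ dCᵢ/dt = Q(Cᵢ₋₁ − Cᵢ), so τᵢ = Vᵢ/Q.
τ₁ = 395.3/21.86 = 18.0833 min; τ₂ = 121.4/21.86 = 5.55352 min.
Tank 1: C₁ = C_in(1 − e^(−t/τ₁)). Tank 2 (τ₁ ≠ τ₂): C₂ = C_in[1 − (τ₁ e^(−t/τ₁) − τ₂ e^(−t/τ₂))/(τ₁ − τ₂)].
At t = 11.25: e^(−t/τ₁) = 0.536804, e^(−t/τ₂) = 0.131896.
C₂ = 2.185·[1 − (18.0833·0.536804 − 5.55352·0.131896)/(12.5297)] = 2.185·0.283730 = 0.619950 g/L.

0.6199 g/L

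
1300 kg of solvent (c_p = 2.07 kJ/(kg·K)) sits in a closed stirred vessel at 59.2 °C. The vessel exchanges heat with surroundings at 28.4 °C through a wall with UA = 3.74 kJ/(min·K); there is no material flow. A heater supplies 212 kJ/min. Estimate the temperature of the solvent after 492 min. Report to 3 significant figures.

Unsteady energy balance on the tank contents: M c_p dT/dt = −UA(T − T_amb) + Q̇.
dT/dt = (T_ss − T)/τ with T_ss = T_amb + Q̇/UA = 28.4 + 212/3.74 = 85.084 °C, τ = M c_p/UA = 1300·2.07/3.74 = 719.52 min.
T approaches T_ss exponentially: T(t) = T_ss + (T₀ − T_ss) e^(−t/τ).
T(492) = 85.084 + (-25.884)·0.50470 = 72.021 °C.

72.0 °C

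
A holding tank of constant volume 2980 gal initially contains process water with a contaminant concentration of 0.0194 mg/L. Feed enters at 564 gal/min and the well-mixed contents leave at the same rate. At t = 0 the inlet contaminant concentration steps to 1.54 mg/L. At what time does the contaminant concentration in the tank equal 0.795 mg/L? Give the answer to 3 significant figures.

Species balance: V dC/dt = Q(C_in − C) ⇒ τ = V/Q = 5.2837 min.
C(t) = C_in + (C₀ − C_in) e^(−t/τ). Set C = 0.795 and solve for t:
e^(−t/τ) = (C − C_in)/(C₀ − C_in) = (0.795 − 1.54)/(0.0194 − 1.54) = 0.48994
t = −τ ln(…) = 5.2837 × 0.71348 = 3.7698 min.

3.77 min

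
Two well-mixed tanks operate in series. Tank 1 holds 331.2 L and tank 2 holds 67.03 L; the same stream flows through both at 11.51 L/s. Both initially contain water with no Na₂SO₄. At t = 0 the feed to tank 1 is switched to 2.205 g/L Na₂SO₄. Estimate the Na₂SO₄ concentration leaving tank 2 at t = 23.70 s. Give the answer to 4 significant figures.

1.001 g/L

Time constants: τᵢ = Vᵢ/Q for each well-mixed tank.
τ₁ = 331.2/11.51 = 28.7750 s; τ₂ = 67.03/11.51 = 5.82363 s.
Tank 1: C₁ = C_in(1 − e^(−t/τ₁)). Tank 2 (τ₁ ≠ τ₂): C₂ = C_in[1 − (τ₁ e^(−t/τ₁) − τ₂ e^(−t/τ₂))/(τ₁ − τ₂)].
At t = 23.70: e^(−t/τ₁) = 0.438835, e^(−t/τ₂) = 0.0170838.
C₂ = 2.205·[1 − (28.7750·0.438835 − 5.82363·0.0170838)/(22.9513)] = 2.205·0.454151 = 1.00140 g/L.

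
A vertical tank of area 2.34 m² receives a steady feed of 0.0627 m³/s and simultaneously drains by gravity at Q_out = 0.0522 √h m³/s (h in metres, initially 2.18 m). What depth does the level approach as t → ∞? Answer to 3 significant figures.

1.44 m

A dh/dt = Q_in − 0.0522 √h. Steady state requires inflow = outflow:
Q_in = 0.0522 √h_ss ⇒ √h_ss = 0.0627/0.0522 = 1.2011.
h_ss = 1.2011² = 1.4428 m. (Since h₀ = 2.18 m > h_ss, the level will fall toward this value.)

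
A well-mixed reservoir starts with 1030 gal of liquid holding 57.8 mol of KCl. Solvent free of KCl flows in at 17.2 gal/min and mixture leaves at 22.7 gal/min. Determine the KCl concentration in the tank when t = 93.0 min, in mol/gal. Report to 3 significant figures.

0.00656 mol/gal

Total volume: dV/dt = Q_in − Q_out = -5.5000 gal/min, so V(t) = 1030 − 5.5000 t and V(93.0) = 518.50 gal.
Species balance (pure solvent in): dm/dt = −Q_out · m/V(t).
Separate: dm/m = −Q_out dt/V(t) ⇒ ln(m/m₀) = −(Q_out/(Q_in−Q_out)) ln(V/V₀).
m = m₀ (V₀/V)^(Q_out/(Q_in−Q_out)) = 57.8 × (1030/518.50)^(-4.1273) = 3.4012 mol.
C = m/V = 3.4012/518.50 = 0.0065597 mol/gal.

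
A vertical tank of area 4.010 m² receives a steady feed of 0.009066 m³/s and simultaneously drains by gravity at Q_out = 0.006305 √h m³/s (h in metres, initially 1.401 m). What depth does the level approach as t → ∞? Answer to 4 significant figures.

A dh/dt = Q_in − 0.006305 √h. Steady state requires inflow = outflow:
Q_in = 0.006305 √h_ss ⇒ √h_ss = 0.009066/0.006305 = 1.43791.
h_ss = 1.43791² = 2.06757 m. (Since h₀ = 1.401 m < h_ss, the level will rise toward this value.)

2.068 m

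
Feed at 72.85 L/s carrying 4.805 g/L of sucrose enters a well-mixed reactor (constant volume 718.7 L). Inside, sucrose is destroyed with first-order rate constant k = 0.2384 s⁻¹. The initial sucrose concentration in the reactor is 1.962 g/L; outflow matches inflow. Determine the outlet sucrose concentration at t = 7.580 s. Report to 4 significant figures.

1.474 g/L

V dC/dt = Q(C_in − C) − k V C.
This is linear with rate a = Q/V + k = 0.339764 s⁻¹.
C_ss = Q C_in/(Q + kV) = 1.43350 g/L; C(t) = C_ss + (C₀ − C_ss) e^(−a t).
C(7.580) = 1.43350 + (0.528497)·e^(−0.339764·7.580) = 1.43350 + (0.528497)·0.0761228 = 1.47373 g/L.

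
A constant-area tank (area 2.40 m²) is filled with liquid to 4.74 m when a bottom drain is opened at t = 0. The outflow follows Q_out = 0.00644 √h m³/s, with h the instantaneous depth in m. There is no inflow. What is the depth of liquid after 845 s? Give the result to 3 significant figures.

A dh/dt = −Q_out = −0.00644 √h.
Separate and integrate: 2(√h − √h₀) = −(0.00644/A) t.
√h = √4.74 − 0.00644·845/(2·2.40) = 2.1772 − 1.1337 = 1.0434.
h = 1.0434² = 1.0888 m.

1.09 m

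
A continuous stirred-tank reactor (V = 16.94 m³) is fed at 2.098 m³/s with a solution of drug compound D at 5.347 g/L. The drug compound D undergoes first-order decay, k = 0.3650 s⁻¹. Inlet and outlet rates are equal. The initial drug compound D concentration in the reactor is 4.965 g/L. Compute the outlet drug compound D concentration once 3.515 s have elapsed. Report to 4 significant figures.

Accumulation = in − out − consumed: V dC/dt = Q C_in − Q C − k V C.
This is linear with rate a = Q/V + k = 0.488849 s⁻¹.
C_ss = Q C_in/(Q + kV) = 1.35465 g/L; C(t) = C_ss + (C₀ − C_ss) e^(−a t).
C(3.515) = 1.35465 + (3.61035)·e^(−0.488849·3.515) = 1.35465 + (3.61035)·0.179370 = 2.00224 g/L.

2.002 g/L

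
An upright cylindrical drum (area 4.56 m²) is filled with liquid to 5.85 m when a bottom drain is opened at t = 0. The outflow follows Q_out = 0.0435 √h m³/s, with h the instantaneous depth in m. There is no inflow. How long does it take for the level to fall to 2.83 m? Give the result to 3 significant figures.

With no inflow, A dh/dt = −0.0435 √h.
∫ h^(−1/2) dh = −(0.0435/A) ∫ dt, giving 2√h = 2√h₀ − (0.0435/A) t.
t = 2A(√h₀ − √h)/0.0435 = 2·4.56·(√5.85 − √2.83)/0.0435
  = 9.1200 × (2.4187 − 1.6823) / 0.0435 = 154.39 s.

154 s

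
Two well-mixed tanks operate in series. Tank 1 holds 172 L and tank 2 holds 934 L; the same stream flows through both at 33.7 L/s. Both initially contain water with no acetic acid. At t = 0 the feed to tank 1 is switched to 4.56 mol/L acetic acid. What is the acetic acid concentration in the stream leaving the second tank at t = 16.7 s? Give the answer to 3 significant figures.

1.54 mol/L

Species balance on tank i: dCᵢ/dt = (Cᵢ₋₁ − Cᵢ)/τᵢ with τᵢ = Vᵢ/Q.
τ₁ = 172/33.7 = 5.1039 s; τ₂ = 934/33.7 = 27.715 s.
Solving the cascade with C₁(0)=C₂(0)=0 gives C₂(t) = C_in[1 − (τ₁ e^(−t/τ₁) − τ₂ e^(−t/τ₂))/(τ₁ − τ₂)].
At t = 16.7: e^(−t/τ₁) = 0.037929, e^(−t/τ₂) = 0.54741.
C₂ = 4.56·[1 − (5.1039·0.037929 − 27.715·0.54741)/(-22.611)] = 4.56·0.33759 = 1.5394 mol/L.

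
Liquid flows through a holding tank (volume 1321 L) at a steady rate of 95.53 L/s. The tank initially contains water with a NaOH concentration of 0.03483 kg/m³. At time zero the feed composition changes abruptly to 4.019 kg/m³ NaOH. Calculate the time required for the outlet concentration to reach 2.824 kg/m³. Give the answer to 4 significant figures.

Species balance on the tank: V dC/dt = Q(C_in − C), so τ = V/Q = 13.8281 s.
C(t) = C_in + (C₀ − C_in) e^(−t/τ). Set C = 2.824 and solve for t:
e^(−t/τ) = (C − C_in)/(C₀ − C_in) = (2.824 − 4.019)/(0.03483 − 4.019) = 0.299937
t = −τ ln(…) = 13.8281 × 1.20418 = 16.6516 s.

16.65 s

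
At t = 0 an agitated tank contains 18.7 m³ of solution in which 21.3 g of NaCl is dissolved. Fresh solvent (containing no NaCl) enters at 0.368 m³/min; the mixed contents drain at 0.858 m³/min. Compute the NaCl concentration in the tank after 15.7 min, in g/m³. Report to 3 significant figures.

0.765 g/m³

Total volume: dV/dt = Q_in − Q_out = -0.49000 m³/min, so V(t) = 18.7 − 0.49000 t and V(15.7) = 11.007 m³.
Solute balance: dm/dt = 0 − Q_out C = −Q_out m/V(t).
Separate: dm/m = −Q_out dt/V(t) ⇒ ln(m/m₀) = −(Q_out/(Q_in−Q_out)) ln(V/V₀).
m = m₀ (V₀/V)^(Q_out/(Q_in−Q_out)) = 21.3 × (18.7/11.007)^(-1.7510) = 8.4206 g.
C = m/V = 8.4206/11.007 = 0.76502 g/m³.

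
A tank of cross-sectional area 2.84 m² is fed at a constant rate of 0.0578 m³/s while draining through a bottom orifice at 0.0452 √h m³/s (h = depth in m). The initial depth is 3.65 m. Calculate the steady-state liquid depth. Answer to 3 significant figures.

Level balance: A dh/dt = 0.0578 − 0.0452 √h. Setting dh/dt = 0:
Q_in = 0.0452 √h_ss ⇒ √h_ss = 0.0578/0.0452 = 1.2788.
h_ss = 1.2788² = 1.6352 m. (Since h₀ = 3.65 m > h_ss, the level will fall toward this value.)

1.64 m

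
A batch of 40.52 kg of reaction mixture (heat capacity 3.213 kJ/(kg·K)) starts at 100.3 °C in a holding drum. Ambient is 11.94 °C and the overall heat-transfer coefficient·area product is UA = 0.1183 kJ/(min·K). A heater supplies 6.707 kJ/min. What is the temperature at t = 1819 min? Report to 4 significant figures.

74.70 °C

M c_p dT/dt = −UA(T − T_amb) + Q̇.
dT/dt = (T_ss − T)/τ with T_ss = T_amb + Q̇/UA = 11.94 + 6.707/0.1183 = 68.6348 °C, τ = M c_p/UA = 40.52·3.213/0.1183 = 1100.51 min.
Solution: T(t) = T_ss + (T₀ − T_ss) e^(−t/τ).
T(1819) = 68.6348 + (31.6652)·0.191501 = 74.6987 °C.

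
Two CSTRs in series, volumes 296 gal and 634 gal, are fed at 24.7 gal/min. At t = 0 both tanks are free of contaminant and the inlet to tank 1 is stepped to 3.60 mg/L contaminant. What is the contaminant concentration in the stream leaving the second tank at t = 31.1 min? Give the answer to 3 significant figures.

1.82 mg/L

Species balance on tank i: dCᵢ/dt = (Cᵢ₋₁ − Cᵢ)/τᵢ with τᵢ = Vᵢ/Q.
τ₁ = 296/24.7 = 11.984 min; τ₂ = 634/24.7 = 25.668 min.
Tank 1: C₁ = C_in(1 − e^(−t/τ₁)). Tank 2 (τ₁ ≠ τ₂): C₂ = C_in[1 − (τ₁ e^(−t/τ₁) − τ₂ e^(−t/τ₂))/(τ₁ − τ₂)].
At t = 31.1: e^(−t/τ₁) = 0.074633, e^(−t/τ₂) = 0.29771.
C₂ = 3.60·[1 − (11.984·0.074633 − 25.668·0.29771)/(-13.684)] = 3.60·0.50693 = 1.8249 mg/L.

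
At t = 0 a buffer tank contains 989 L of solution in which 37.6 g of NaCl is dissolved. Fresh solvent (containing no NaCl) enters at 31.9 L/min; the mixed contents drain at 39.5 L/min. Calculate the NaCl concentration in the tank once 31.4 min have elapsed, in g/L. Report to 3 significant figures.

Let m(t) be the amount of NaCl. Volume: V(t) = V₀ + (Q_in − Q_out) t = 989 − 7.6000 t; V(31.4) = 750.36 L.
Species balance (pure solvent in): dm/dt = −Q_out · m/V(t).
dm/m = −Q_out dt/(V₀ − 7.6000 t); integrating gives ln(m/m₀) = −(Q_out/(Q_in−Q_out)) ln(V/V₀).
m = m₀ (V₀/V)^(Q_out/(Q_in−Q_out)) = 37.6 × (989/750.36)^(-5.1974) = 8.9513 g.
C = m/V = 8.9513/750.36 = 0.011929 g/L.

0.0119 g/L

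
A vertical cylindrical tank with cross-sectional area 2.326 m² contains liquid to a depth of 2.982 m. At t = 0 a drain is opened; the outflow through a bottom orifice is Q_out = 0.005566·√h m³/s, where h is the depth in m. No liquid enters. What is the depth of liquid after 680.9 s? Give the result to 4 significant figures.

0.8320 m

With no inflow, A dh/dt = −0.005566 √h.
∫ h^(−1/2) dh = −(0.005566/A) ∫ dt, giving 2√h = 2√h₀ − (0.005566/A) t.
√h = √2.982 − 0.005566·680.9/(2·2.326) = 1.72685 − 0.814680 = 0.912167.
h = 0.912167² = 0.832049 m.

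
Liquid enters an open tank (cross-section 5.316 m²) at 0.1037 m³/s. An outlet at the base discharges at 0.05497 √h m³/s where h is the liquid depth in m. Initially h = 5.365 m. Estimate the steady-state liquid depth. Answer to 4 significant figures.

3.559 m

Level balance: A dh/dt = 0.1037 − 0.05497 √h. Setting dh/dt = 0:
Q_in = 0.05497 √h_ss ⇒ √h_ss = 0.1037/0.05497 = 1.88648.
h_ss = 1.88648² = 3.55882 m. (Since h₀ = 5.365 m > h_ss, the level will fall toward this value.)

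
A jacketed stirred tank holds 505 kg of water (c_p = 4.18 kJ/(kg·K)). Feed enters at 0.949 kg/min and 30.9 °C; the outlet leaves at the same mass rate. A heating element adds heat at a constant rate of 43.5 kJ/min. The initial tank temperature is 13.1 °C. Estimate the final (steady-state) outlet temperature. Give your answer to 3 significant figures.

41.9 °C

M c_p dT/dt = ṁ c_p (T_in − T) + Q̇.
At steady state dT/dt = 0 ⇒ T_ss = T_in + Q̇/(ṁ c_p) = 30.9 + 43.5/(0.949·4.18) = 41.866 °C.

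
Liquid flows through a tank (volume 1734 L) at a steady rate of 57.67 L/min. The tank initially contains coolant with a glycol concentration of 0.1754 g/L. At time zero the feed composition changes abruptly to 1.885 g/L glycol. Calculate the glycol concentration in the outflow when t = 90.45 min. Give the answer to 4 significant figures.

1.801 g/L

Species balance on the tank: V dC/dt = Q(C_in − C).
Time constant τ = V/Q = 1734/57.67 = 30.0676 min.
C approaches C_in exponentially: C(t) = C_in + (C₀ − C_in) e^(−t/τ).
C(90.45) = 1.885 + (0.1754 − 1.885)·e^(−90.45/30.0676) = 1.885 + (-1.70960)·0.0493796 = 1.80058 g/L.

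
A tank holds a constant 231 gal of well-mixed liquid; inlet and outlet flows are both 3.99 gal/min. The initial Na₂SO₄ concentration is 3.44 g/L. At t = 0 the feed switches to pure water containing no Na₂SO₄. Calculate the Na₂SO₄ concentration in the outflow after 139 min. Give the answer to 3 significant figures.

0.312 g/L

Species balance on the tank: V dC/dt = Q(C_in − C).
So dC/dt = (C_in − C)/τ with τ = V/Q = 231/3.99 = 57.895 min.
Integrating: C(t) = C_in + (C₀ − C_in) e^(−t/τ).
C(139) = 0 + (3.44 − 0)·e^(−139/57.895) = 0 + (3.4400)·0.090636 = 0.31179 g/L.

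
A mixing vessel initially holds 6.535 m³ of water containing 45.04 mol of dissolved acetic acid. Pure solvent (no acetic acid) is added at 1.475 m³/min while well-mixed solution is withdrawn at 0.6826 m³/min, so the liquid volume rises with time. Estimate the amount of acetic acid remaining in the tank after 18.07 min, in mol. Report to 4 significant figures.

16.58 mol

Total volume: dV/dt = Q_in − Q_out = 0.792400 m³/min, so V(t) = 6.535 + 0.792400 t and V(18.07) = 20.8537 m³.
Species balance (pure solvent in): dm/dt = −Q_out · m/V(t).
Separate: dm/m = −Q_out dt/V(t) ⇒ ln(m/m₀) = −(Q_out/(Q_in−Q_out)) ln(V/V₀).
m = m₀ (V₀/V)^(Q_out/(Q_in−Q_out)) = 45.04 × (6.535/20.8537)^(0.861434) = 16.5764 mol.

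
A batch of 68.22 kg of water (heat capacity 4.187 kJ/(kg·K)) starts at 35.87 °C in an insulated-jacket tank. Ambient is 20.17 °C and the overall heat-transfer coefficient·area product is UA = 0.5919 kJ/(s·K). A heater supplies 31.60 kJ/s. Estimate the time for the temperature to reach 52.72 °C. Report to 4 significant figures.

Lumped-capacitance energy balance: M c_p dT/dt = UA(T_amb − T) + Q̇.
τ = M c_p/UA = 482.577 s; T_ss = T_amb + Q̇/UA = 20.17 + 31.60/0.5919 = 73.5574 °C.
T(t) = T_ss + (T₀ − T_ss)e^(−t/τ); set T = 52.72:
t = −τ ln[(T − T_ss)/(T₀ − T_ss)] = −482.577 · ln(0.552901) = 285.964 s.

286.0 s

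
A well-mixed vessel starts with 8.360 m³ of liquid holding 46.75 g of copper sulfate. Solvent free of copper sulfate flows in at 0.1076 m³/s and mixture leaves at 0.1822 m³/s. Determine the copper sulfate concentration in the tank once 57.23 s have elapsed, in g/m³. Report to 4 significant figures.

Total volume: dV/dt = Q_in − Q_out = -0.0746000 m³/s, so V(t) = 8.360 − 0.0746000 t and V(57.23) = 4.09064 m³.
Species balance (pure solvent in): dm/dt = −Q_out · m/V(t).
Separate: dm/m = −Q_out dt/V(t) ⇒ ln(m/m₀) = −(Q_out/(Q_in−Q_out)) ln(V/V₀).
m = m₀ (V₀/V)^(Q_out/(Q_in−Q_out)) = 46.75 × (8.360/4.09064)^(-2.44236) = 8.15900 g.
C = m/V = 8.15900/4.09064 = 1.99455 g/m³.

1.995 g/m³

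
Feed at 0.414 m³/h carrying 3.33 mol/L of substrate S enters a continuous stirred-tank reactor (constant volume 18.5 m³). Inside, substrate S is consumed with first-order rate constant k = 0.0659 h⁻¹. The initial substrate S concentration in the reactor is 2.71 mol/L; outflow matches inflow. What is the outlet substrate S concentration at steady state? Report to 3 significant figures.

0.844 mol/L

V dC/dt = Q(C_in − C) − k V C.
At steady state: 0 = Q C_in − (Q + kV) C_ss, so C_ss = Q C_in/(Q + kV).
C_ss = 0.414·3.33/(0.414 + 0.0659·18.5) = 1.3786/1.6331 = 0.84415 mol/L.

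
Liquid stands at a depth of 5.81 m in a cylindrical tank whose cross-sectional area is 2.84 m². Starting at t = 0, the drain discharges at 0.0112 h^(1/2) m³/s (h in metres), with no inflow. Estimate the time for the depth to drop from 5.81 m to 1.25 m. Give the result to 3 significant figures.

Accumulation of liquid (constant cross-section A): A dh/dt = −0.0112 √h.
This is separable: 2 d(√h)/dt = −0.0112/A, so √h = √h₀ − (0.0112/(2A)) t.
t = 2A(√h₀ − √h)/0.0112 = 2·2.84·(√5.81 − √1.25)/0.0112
  = 5.6800 × (2.4104 − 1.1180) / 0.0112 = 655.41 s.

655 s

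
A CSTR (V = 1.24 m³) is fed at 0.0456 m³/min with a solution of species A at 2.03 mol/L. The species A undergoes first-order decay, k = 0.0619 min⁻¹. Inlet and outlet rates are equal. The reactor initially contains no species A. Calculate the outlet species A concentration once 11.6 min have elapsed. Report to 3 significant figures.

Accumulation = in − out − consumed: V dC/dt = Q C_in − Q C − k V C.
dC/dt = (Q/V) C_in − (Q/V + k) C; effective rate a = Q/V + k = 0.036774 + 0.0619 = 0.098674 min⁻¹.
C_ss = Q C_in/(Q + kV) = 0.75655 mol/L; C(t) = C_ss + (C₀ − C_ss) e^(−a t).
C(11.6) = 0.75655 + (-0.75655)·e^(−0.098674·11.6) = 0.75655 + (-0.75655)·0.31834 = 0.51570 mol/L.

0.516 mol/L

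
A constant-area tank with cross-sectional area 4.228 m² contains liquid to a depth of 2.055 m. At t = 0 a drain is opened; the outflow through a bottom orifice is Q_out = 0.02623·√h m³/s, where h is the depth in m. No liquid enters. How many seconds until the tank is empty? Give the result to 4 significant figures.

462.1 s

With no inflow, A dh/dt = −0.02623 √h.
Separate and integrate: 2(√h − √h₀) = −(0.02623/A) t.
Set h = 0: 2√h₀ = (0.02623/A) t_empty ⇒ t_empty = 2A√h₀/0.02623.
t_empty = 2·4.228·√2.055/0.02623 = 8.45600·1.43353/0.02623 = 462.139 s.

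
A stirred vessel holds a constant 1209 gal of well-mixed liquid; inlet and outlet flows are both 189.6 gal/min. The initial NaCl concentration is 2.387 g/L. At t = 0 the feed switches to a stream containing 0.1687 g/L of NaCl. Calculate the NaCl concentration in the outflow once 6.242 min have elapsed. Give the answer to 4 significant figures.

1.002 g/L

Mass balance on the solute (V constant): V dC/dt = Q(C_in − C).
Rewrite as dC/dt + C/τ = C_in/τ, τ = V/Q = 6.37658 min.
Integrating: C(t) = C_in + (C₀ − C_in) e^(−t/τ).
C(6.242) = 0.1687 + (2.387 − 0.1687)·e^(−6.242/6.37658) = 0.1687 + (2.21830)·0.375726 = 1.00217 g/L.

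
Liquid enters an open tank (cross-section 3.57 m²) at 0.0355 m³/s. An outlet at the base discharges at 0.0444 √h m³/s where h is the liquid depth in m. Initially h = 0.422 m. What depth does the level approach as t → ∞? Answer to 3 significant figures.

0.639 m

Unsteady balance on liquid volume: A dh/dt = Q_in − 0.0444 √h. At steady state dh/dt = 0:
Q_in = 0.0444 √h_ss ⇒ √h_ss = 0.0355/0.0444 = 0.79955.
h_ss = 0.79955² = 0.63928 m. (Since h₀ = 0.422 m < h_ss, the level will rise toward this value.)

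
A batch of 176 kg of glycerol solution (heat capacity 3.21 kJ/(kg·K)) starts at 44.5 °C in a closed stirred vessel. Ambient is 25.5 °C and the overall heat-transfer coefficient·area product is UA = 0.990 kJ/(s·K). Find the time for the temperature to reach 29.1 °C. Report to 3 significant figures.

949 s

Heat balance on the well-mixed liquid: M c_p dT/dt = −UA(T − T_amb).
τ = M c_p/UA = 570.67 s; T_ss = T_amb = 25.500 °C.
T(t) = T_ss + (T₀ − T_ss)e^(−t/τ); set T = 29.1:
t = −τ ln[(T − T_ss)/(T₀ − T_ss)] = −570.67 · ln(0.18947) = 949.31 s.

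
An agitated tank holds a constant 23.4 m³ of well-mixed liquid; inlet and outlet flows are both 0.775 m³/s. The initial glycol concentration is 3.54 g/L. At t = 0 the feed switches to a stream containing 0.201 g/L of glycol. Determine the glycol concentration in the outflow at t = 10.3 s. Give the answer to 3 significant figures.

Mass balance on the solute (V constant): V dC/dt = Q(C_in − C).
Time constant τ = V/Q = 23.4/0.775 = 30.194 s.
C approaches C_in exponentially: C(t) = C_in + (C₀ − C_in) e^(−t/τ).
C(10.3) = 0.201 + (3.54 − 0.201)·e^(−10.3/30.194) = 0.201 + (3.3390)·0.71096 = 2.5749 g/L.

2.57 g/L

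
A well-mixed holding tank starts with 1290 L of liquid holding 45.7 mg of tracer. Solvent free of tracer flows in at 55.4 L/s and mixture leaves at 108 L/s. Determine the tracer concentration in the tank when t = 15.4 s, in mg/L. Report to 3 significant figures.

Total volume: dV/dt = Q_in − Q_out = -52.600 L/s, so V(t) = 1290 − 52.600 t and V(15.4) = 479.96 L.
Species balance (pure solvent in): dm/dt = −Q_out · m/V(t).
dm/m = −Q_out dt/(V₀ − 52.600 t); integrating gives ln(m/m₀) = −(Q_out/(Q_in−Q_out)) ln(V/V₀).
m = m₀ (V₀/V)^(Q_out/(Q_in−Q_out)) = 45.7 × (1290/479.96)^(-2.0532) = 6.0019 mg.
C = m/V = 6.0019/479.96 = 0.012505 mg/L.

0.0125 mg/L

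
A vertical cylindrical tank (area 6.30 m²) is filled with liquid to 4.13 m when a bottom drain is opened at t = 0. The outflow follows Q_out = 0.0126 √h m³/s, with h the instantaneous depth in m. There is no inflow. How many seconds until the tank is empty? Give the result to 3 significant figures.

2030 s

A dh/dt = −Q_out = −0.0126 √h.
This is separable: 2 d(√h)/dt = −0.0126/A, so √h = √h₀ − (0.0126/(2A)) t.
Set h = 0: 2√h₀ = (0.0126/A) t_empty ⇒ t_empty = 2A√h₀/0.0126.
t_empty = 2·6.30·√4.13/0.0126 = 12.600·2.0322/0.0126 = 2032.2 s.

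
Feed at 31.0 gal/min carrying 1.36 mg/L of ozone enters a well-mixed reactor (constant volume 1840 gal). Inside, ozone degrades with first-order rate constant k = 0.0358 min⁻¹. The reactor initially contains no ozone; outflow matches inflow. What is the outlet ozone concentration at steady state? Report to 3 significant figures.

0.435 mg/L

Species balance: V dC/dt = Q C_in − Q C − k V C.
At steady state: 0 = Q C_in − (Q + kV) C_ss, so C_ss = Q C_in/(Q + kV).
C_ss = 31.0·1.36/(31.0 + 0.0358·1840) = 42.160/96.872 = 0.43521 mg/L.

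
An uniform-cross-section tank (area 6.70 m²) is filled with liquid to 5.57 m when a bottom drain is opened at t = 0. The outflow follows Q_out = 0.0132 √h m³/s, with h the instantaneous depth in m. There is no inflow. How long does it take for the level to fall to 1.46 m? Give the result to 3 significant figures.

With no inflow, A dh/dt = −0.0132 √h.
Separate and integrate: 2(√h − √h₀) = −(0.0132/A) t.
t = 2A(√h₀ − √h)/0.0132 = 2·6.70·(√5.57 − √1.46)/0.0132
  = 13.400 × (2.3601 − 1.2083) / 0.0132 = 1169.2 s.

1170 s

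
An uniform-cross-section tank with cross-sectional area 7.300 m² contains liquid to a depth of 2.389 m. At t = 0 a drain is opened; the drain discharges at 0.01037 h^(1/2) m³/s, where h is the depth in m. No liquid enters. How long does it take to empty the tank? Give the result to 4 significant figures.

Mass balance (ρ constant): A dh/dt = −0.01037 √h.
This is separable: 2 d(√h)/dt = −0.01037/A, so √h = √h₀ − (0.01037/(2A)) t.
Set h = 0: 2√h₀ = (0.01037/A) t_empty ⇒ t_empty = 2A√h₀/0.01037.
t_empty = 2·7.300·√2.389/0.01037 = 14.6000·1.54564/0.01037 = 2176.12 s.

2176 s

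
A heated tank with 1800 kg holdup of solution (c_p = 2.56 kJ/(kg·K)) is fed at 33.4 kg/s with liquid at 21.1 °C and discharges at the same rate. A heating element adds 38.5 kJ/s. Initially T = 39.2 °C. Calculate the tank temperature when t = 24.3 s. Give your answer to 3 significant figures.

32.8 °C

Energy balance: M c_p dT/dt = ṁ c_p (T_in − T) + 38.5.
Rearrange: dT/dt = (T_ss − T)/τ with τ = M/ṁ = 53.892 s and T_ss = T_in + Q̇/(ṁ c_p) = 21.550 °C.
This is linear first-order; T(t) = T_ss + (T₀ − T_ss) e^(−t/τ).
T(24.3) = 21.550 + (17.650)·e^(−24.3/53.892) = 21.550 + (17.650)·0.63705 = 32.794 °C.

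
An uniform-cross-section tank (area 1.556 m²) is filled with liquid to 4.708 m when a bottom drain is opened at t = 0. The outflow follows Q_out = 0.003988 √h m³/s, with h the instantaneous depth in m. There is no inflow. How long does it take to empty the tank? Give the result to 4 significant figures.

1693 s

A dh/dt = −Q_out = −0.003988 √h.
∫ h^(−1/2) dh = −(0.003988/A) ∫ dt, giving 2√h = 2√h₀ − (0.003988/A) t.
Tank is empty when √h = 0: t_empty = 2A√h₀/0.003988.
t_empty = 2·1.556·√4.708/0.003988 = 3.11200·2.16979/0.003988 = 1693.18 s.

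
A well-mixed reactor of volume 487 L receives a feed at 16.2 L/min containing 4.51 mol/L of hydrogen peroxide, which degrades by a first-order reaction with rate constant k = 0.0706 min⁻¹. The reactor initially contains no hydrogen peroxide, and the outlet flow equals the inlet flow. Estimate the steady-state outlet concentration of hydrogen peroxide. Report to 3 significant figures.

V dC/dt = Q(C_in − C) − k V C.
At steady state: 0 = Q C_in − (Q + kV) C_ss, so C_ss = Q C_in/(Q + kV).
C_ss = 16.2·4.51/(16.2 + 0.0706·487) = 73.062/50.582 = 1.4444 mol/L.

1.44 mol/L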